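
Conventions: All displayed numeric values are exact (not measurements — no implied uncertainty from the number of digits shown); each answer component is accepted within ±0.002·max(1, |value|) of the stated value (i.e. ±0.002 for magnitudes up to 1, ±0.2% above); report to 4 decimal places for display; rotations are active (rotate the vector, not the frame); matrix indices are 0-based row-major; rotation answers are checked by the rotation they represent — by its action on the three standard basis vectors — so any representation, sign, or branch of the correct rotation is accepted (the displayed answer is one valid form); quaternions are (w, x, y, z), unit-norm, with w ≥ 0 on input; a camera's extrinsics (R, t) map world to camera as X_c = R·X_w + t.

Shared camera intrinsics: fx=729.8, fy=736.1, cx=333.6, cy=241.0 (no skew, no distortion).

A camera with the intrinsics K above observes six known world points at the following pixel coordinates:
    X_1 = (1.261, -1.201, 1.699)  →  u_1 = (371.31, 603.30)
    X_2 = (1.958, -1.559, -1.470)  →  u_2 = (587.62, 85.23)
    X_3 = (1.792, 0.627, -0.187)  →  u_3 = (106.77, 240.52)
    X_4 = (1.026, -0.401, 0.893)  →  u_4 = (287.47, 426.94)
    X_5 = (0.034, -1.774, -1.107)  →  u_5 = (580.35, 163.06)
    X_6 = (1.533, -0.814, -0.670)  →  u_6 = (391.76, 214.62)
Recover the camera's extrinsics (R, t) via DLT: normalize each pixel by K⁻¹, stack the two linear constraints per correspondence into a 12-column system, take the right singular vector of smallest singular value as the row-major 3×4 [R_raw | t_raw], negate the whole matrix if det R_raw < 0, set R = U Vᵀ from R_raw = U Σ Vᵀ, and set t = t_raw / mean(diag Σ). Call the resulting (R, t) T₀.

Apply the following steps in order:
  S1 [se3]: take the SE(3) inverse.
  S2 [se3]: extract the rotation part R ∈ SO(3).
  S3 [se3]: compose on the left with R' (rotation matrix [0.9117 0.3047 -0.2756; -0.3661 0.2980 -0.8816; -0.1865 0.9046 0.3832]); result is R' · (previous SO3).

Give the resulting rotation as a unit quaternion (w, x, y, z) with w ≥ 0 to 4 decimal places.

source (pnp_recover): camera pose = R=[-0.2476 -0.9450 -0.2136; 0.1424 -0.2536 0.9568; -0.9584 0.2064 0.1973], t=(-0.2301, 0.0801, 5.5702)
after S1 (invert_se3): R=[-0.2476 0.1424 -0.9584; -0.9450 -0.2536 0.2064; -0.2136 0.9568 0.1973], t=(5.2698, -1.3470, -1.2249)
after S2 (rot_of_se3): [-0.2476 0.1424 -0.9584; -0.9450 -0.2536 0.2064; -0.2136 0.9568 0.1973]
after S3 (compose_so3): [-0.4548 -0.2111 -0.8652; -0.0027 -0.9712 0.2384; -0.8906 0.1107 0.4411]

rotation (quat) = (0.0616, -0.5185, 0.1031, 0.8466)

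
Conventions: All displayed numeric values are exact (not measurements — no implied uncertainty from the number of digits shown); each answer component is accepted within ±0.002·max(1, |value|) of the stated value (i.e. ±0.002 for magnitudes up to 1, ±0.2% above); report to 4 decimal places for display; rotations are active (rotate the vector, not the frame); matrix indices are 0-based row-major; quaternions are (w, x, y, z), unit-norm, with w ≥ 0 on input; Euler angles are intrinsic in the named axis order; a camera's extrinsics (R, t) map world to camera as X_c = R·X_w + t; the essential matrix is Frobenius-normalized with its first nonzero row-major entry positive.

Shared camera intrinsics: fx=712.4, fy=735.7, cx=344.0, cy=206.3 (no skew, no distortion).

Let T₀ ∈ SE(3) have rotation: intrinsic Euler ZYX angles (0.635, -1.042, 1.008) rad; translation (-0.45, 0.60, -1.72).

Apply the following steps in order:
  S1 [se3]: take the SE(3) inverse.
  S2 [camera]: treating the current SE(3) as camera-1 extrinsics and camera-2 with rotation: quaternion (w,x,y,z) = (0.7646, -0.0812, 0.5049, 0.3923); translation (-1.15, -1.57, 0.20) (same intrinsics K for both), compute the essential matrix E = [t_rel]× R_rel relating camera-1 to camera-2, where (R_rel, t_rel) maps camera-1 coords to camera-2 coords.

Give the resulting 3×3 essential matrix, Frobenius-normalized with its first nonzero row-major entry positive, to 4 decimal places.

after S1 (invert_se3): R=[0.4062 0.2993 0.8634; -0.9044 -0.0036 0.4267; 0.1308 -0.9542 0.2692], t=(1.4883, 0.3291, 1.0943)
after S2 (essential): [0.0545 0.4275 -0.0994; -0.0773 -0.5266 0.1462; 0.2632 -0.1991 -0.6252]

matrix = [0.0545 0.4275 -0.0994; -0.0773 -0.5266 0.1462; 0.2632 -0.1991 -0.6252]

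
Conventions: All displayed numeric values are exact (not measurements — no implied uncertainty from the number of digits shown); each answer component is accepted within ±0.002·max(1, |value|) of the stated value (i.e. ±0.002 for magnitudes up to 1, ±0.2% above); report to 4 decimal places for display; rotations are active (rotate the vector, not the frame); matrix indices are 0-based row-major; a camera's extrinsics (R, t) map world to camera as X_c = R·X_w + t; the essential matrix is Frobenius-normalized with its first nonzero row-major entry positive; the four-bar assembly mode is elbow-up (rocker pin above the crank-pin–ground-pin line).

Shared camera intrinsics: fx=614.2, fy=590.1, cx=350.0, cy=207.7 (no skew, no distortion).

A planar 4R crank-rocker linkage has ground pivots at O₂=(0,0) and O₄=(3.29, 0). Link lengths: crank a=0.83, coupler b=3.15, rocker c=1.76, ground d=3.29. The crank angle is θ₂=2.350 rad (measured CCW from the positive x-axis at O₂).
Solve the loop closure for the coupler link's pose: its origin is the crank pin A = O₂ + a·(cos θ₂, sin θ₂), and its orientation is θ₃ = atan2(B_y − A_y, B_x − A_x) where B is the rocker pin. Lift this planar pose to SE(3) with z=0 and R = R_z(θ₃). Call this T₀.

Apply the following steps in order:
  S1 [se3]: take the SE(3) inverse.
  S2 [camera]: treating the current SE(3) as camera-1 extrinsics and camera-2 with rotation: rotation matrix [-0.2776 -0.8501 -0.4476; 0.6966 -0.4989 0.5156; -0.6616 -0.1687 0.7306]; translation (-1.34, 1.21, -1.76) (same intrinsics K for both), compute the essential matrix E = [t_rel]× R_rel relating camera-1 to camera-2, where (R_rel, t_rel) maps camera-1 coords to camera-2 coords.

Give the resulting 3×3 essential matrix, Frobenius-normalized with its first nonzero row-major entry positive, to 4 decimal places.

source (fourbar_fk): coupler pose = R=[0.9543 -0.2987 0.0000; 0.2987 0.9543 0.0000; 0.0000 0.0000 1.0000], t=(-0.5833, 0.5905, 0.0000)
after S1 (invert_se3): R=[0.9543 0.2987 0.0000; -0.2987 0.9543 0.0000; 0.0000 0.0000 1.0000], t=(0.3802, -0.7378, 0.0000)
after S2 (essential): [0.1274 -0.3053 0.3492; -0.1175 0.3501 0.5822; -0.1858 0.4690 -0.1969]

matrix = [0.1274 -0.3053 0.3492; -0.1175 0.3501 0.5822; -0.1858 0.4690 -0.1969]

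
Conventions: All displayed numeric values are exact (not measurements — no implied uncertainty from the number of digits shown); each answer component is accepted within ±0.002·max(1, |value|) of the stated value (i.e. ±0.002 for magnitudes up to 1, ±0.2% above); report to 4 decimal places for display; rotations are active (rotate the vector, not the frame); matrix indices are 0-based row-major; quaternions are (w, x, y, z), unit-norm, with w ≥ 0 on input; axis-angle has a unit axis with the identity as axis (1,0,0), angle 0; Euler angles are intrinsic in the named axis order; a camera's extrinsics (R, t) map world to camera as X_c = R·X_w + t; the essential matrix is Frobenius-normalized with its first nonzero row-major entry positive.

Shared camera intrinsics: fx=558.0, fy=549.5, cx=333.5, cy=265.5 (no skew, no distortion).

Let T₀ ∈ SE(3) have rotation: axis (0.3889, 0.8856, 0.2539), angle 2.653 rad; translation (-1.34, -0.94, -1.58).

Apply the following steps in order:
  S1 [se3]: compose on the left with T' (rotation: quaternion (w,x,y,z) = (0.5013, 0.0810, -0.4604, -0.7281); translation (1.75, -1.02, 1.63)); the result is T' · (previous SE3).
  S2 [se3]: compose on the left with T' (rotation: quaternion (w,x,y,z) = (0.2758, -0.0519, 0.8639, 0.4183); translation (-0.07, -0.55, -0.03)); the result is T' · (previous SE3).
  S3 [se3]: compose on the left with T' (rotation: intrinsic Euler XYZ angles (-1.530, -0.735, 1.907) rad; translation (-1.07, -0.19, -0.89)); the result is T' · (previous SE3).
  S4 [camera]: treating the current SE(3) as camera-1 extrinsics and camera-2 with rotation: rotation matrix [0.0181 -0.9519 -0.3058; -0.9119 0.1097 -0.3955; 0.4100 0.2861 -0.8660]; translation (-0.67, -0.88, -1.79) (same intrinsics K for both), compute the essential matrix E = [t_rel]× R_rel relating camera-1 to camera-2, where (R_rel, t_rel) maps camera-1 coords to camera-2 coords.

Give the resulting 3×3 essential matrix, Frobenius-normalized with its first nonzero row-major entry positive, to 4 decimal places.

after S1 (compose_se3): R=[0.9260 -0.2183 0.3079; 0.2896 -0.1125 -0.9505; 0.2421 0.9694 -0.0409], t=(2.6985, -0.8038, -0.4265)
after S2 (compose_se3): R=[-0.7681 0.6398 0.0274; 0.4992 0.6250 -0.6001; -0.4011 -0.4473 -0.7995], t=(-2.2706, -1.0080, -1.7785)
after S3 (compose_se3): R=[0.1073 -0.2944 0.9497; -0.4795 -0.8520 -0.2099; 0.8709 -0.4329 -0.2326], t=(1.3843, -0.4426, 0.9122)
after S4 (essential): [0.5471 -0.1386 0.2498; 0.2933 0.5426 0.1110; -0.1772 0.4311 -0.0953]

matrix = [0.5471 -0.1386 0.2498; 0.2933 0.5426 0.1110; -0.1772 0.4311 -0.0953]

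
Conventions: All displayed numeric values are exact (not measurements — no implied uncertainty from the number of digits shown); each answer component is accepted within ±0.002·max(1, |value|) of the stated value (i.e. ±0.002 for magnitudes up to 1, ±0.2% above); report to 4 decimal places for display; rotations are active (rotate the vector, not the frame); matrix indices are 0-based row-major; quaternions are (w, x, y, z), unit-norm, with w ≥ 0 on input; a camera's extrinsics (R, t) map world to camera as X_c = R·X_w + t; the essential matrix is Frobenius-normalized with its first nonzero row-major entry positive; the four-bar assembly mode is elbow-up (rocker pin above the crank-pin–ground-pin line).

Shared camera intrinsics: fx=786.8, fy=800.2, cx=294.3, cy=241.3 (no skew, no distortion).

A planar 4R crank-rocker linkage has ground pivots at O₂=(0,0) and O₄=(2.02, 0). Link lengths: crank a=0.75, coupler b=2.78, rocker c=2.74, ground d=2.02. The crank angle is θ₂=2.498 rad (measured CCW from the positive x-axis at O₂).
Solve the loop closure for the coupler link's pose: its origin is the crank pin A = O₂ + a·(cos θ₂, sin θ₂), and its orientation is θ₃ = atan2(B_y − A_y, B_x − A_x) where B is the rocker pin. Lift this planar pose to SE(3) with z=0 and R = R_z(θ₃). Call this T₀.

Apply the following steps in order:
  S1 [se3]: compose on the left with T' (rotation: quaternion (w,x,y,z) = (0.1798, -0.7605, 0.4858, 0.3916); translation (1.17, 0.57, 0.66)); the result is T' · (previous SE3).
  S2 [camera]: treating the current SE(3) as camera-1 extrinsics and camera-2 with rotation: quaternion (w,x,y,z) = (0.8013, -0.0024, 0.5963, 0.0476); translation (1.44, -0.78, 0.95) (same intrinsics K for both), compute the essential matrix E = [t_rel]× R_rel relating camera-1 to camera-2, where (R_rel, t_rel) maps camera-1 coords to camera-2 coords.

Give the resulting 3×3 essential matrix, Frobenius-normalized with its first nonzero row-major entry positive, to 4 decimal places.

source (fourbar_fk): coupler pose = R=[0.6332 -0.7740 0.0000; 0.7740 0.6332 0.0000; 0.0000 0.0000 1.0000], t=(-0.6000, 0.4501, 0.0000)
after S1 (compose_se3): R=[-0.5407 -0.7283 -0.4209; -0.7373 0.1695 0.6539; -0.4050 0.6639 -0.6287], t=(0.6413, 0.7203, 1.1703)
after S2 (essential): [0.1492 0.2547 0.0365; 0.2004 0.6020 0.1106; 0.6524 -0.2162 -0.1561]

matrix = [0.1492 0.2547 0.0365; 0.2004 0.6020 0.1106; 0.6524 -0.2162 -0.1561]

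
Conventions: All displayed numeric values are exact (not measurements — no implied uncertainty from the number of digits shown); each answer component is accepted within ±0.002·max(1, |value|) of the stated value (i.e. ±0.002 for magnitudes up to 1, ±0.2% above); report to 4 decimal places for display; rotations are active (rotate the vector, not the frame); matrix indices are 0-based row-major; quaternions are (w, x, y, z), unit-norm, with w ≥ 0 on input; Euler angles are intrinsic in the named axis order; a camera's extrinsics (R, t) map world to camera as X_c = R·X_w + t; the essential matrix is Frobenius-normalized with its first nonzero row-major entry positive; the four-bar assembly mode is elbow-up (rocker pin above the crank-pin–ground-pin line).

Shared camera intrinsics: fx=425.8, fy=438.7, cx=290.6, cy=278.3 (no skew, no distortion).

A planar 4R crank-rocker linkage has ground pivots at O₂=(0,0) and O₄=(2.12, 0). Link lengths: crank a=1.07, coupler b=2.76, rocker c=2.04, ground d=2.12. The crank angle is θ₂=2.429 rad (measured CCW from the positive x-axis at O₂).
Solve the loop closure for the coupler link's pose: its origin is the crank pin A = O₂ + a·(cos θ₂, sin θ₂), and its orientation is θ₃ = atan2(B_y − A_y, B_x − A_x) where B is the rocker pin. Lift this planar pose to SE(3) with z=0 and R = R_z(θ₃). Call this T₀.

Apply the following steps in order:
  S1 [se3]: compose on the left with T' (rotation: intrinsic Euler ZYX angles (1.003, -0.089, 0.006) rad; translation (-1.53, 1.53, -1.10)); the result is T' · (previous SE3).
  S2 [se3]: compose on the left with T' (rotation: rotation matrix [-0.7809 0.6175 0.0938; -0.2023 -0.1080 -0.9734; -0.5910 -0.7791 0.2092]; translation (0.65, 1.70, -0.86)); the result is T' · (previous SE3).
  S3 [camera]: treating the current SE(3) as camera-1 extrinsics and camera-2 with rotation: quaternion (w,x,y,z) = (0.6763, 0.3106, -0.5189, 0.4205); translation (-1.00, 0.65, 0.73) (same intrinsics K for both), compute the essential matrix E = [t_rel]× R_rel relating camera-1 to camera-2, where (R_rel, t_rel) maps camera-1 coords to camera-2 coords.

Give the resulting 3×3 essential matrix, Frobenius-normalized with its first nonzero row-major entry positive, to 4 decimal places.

matrix = [0.3843 -0.3175 -0.4973; 0.0376 -0.0301 -0.0432; 0.4724 -0.1937 0.4892]

source (fourbar_fk): coupler pose = R=[0.8856 -0.4644 0.0000; 0.4644 0.8856 0.0000; 0.0000 0.0000 1.0000], t=(-0.8096, 0.6996, 0.0000)
after S1 (compose_se3): R=[0.0827 -0.9957 -0.0427; 0.9932 0.0858 -0.0782; 0.0815 -0.0360 0.9960], t=(-2.5537, 1.2260, -1.1678)
after S2 (compose_se3): R=[0.5564 0.8272 0.0785; -0.2033 0.2272 -0.9524; -0.8056 0.5140 0.2945], t=(3.2918, 3.2209, -0.5504)
after S3 (essential): [0.3843 -0.3175 -0.4973; 0.0376 -0.0301 -0.0432; 0.4724 -0.1937 0.4892]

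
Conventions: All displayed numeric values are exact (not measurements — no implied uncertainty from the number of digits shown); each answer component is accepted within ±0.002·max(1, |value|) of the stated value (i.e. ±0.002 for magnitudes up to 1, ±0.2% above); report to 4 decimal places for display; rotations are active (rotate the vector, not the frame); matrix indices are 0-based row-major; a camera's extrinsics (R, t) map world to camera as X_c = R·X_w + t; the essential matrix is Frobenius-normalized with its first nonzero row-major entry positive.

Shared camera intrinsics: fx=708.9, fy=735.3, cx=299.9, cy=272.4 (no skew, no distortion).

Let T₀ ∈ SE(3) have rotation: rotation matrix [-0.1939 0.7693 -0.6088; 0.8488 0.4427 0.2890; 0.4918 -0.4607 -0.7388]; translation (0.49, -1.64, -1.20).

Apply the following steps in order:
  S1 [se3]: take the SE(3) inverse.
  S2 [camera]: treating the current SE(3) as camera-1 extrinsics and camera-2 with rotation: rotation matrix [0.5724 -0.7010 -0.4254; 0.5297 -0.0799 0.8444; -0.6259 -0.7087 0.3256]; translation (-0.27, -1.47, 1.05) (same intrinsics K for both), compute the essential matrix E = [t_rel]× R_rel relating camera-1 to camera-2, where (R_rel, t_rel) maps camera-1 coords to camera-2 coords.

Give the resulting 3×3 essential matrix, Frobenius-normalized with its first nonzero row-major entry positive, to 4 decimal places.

after S1 (invert_se3): R=[-0.1939 0.8488 0.4918; 0.7693 0.4427 -0.4607; -0.6088 0.2890 -0.7388], t=(2.0773, -0.2038, -0.1143)
after S2 (essential): [0.0687 0.4605 0.3685; -0.1958 0.4764 -0.0577; -0.3462 0.1503 -0.4861]

matrix = [0.0687 0.4605 0.3685; -0.1958 0.4764 -0.0577; -0.3462 0.1503 -0.4861]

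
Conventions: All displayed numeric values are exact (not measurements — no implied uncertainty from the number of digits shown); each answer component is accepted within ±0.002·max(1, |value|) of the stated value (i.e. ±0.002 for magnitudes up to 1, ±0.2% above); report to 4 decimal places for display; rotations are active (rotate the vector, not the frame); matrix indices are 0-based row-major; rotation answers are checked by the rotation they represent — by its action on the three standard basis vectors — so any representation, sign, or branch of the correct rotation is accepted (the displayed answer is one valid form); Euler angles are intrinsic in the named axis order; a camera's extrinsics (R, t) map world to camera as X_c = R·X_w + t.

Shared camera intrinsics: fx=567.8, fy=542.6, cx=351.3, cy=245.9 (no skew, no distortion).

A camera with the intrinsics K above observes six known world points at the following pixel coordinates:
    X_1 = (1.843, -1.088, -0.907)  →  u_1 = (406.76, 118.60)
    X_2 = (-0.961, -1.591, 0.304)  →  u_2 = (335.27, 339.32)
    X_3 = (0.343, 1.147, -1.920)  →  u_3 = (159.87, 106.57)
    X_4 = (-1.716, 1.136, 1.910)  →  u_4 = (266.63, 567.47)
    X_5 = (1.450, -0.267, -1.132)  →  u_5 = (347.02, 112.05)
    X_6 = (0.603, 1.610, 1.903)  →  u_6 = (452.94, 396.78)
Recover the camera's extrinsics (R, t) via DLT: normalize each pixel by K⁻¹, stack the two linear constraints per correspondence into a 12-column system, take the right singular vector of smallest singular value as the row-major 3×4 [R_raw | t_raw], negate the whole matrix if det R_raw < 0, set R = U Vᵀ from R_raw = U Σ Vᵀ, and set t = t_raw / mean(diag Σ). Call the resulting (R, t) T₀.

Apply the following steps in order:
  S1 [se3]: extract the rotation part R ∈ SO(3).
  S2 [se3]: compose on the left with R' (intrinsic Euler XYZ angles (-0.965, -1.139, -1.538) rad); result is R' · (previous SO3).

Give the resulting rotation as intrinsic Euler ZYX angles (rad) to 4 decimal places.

source (pnp_recover): camera pose = R=[0.6612 -0.3748 0.6499; -0.7202 -0.0746 0.6898; -0.2101 -0.9241 -0.3192], t=(-0.3701, 0.2700, 5.9204)
after S1 (rot_of_se3): [0.6612 -0.3748 0.6499; -0.7202 -0.0746 0.6898; -0.2101 -0.9241 -0.3192]
after S2 (compose_so3): [-0.1014 0.8030 0.5874; -0.9832 -0.1708 0.0638; 0.1516 -0.5710 0.8068]

rotation (euler_zyx) = (-1.6736, -0.1522, -0.6159)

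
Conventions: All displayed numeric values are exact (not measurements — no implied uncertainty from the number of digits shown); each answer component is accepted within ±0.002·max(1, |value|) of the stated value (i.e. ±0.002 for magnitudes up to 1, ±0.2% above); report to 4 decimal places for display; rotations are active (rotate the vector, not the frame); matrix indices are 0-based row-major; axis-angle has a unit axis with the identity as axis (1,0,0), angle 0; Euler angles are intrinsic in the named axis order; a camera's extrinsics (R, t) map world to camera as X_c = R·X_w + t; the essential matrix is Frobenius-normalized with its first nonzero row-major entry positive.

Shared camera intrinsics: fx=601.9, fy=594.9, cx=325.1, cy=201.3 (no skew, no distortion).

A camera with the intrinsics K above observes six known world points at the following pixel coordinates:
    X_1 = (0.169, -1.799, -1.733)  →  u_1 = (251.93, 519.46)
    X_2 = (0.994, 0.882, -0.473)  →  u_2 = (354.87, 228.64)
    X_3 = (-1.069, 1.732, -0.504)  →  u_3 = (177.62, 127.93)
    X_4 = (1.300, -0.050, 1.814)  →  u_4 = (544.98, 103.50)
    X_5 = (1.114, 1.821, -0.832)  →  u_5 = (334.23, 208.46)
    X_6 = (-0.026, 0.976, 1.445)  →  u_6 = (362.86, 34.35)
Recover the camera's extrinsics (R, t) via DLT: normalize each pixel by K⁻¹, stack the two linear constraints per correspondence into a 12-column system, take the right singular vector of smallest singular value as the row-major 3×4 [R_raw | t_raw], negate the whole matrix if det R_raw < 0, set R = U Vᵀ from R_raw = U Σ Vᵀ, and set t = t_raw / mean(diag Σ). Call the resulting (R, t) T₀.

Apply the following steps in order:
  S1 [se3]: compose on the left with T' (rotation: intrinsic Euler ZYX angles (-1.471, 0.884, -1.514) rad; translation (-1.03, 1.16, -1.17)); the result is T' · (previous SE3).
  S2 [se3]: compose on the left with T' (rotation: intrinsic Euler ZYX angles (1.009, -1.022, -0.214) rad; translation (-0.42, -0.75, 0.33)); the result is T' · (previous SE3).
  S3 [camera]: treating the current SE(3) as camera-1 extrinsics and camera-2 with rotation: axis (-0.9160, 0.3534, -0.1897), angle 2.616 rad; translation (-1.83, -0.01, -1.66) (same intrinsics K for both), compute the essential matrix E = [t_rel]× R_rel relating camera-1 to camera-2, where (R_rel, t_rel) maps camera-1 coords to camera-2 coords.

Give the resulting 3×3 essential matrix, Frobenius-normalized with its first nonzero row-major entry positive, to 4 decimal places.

source (pnp_recover): camera pose = R=[0.8655 -0.1553 0.4762; 0.3198 -0.5604 -0.7640; 0.3855 0.8135 -0.4354], t=(-0.1699, 0.1200, 5.3293)
after S1 (compose_se3): R=[0.4328 0.8134 -0.3887; -0.2771 -0.2903 -0.9159; -0.8579 0.5041 0.0997], t=(4.2743, 1.6574, -0.9227)
after S2 (compose_se3): R=[0.8578 0.1236 0.4989; 0.5126 -0.1352 -0.8479; -0.0374 0.9831 -0.1793], t=(0.1328, 2.8006, 3.3227)
after S3 (essential): [0.4016 -0.2753 0.5125; 0.2997 0.0146 -0.2460; 0.4740 0.0106 -0.3533]

matrix = [0.4016 -0.2753 0.5125; 0.2997 0.0146 -0.2460; 0.4740 0.0106 -0.3533]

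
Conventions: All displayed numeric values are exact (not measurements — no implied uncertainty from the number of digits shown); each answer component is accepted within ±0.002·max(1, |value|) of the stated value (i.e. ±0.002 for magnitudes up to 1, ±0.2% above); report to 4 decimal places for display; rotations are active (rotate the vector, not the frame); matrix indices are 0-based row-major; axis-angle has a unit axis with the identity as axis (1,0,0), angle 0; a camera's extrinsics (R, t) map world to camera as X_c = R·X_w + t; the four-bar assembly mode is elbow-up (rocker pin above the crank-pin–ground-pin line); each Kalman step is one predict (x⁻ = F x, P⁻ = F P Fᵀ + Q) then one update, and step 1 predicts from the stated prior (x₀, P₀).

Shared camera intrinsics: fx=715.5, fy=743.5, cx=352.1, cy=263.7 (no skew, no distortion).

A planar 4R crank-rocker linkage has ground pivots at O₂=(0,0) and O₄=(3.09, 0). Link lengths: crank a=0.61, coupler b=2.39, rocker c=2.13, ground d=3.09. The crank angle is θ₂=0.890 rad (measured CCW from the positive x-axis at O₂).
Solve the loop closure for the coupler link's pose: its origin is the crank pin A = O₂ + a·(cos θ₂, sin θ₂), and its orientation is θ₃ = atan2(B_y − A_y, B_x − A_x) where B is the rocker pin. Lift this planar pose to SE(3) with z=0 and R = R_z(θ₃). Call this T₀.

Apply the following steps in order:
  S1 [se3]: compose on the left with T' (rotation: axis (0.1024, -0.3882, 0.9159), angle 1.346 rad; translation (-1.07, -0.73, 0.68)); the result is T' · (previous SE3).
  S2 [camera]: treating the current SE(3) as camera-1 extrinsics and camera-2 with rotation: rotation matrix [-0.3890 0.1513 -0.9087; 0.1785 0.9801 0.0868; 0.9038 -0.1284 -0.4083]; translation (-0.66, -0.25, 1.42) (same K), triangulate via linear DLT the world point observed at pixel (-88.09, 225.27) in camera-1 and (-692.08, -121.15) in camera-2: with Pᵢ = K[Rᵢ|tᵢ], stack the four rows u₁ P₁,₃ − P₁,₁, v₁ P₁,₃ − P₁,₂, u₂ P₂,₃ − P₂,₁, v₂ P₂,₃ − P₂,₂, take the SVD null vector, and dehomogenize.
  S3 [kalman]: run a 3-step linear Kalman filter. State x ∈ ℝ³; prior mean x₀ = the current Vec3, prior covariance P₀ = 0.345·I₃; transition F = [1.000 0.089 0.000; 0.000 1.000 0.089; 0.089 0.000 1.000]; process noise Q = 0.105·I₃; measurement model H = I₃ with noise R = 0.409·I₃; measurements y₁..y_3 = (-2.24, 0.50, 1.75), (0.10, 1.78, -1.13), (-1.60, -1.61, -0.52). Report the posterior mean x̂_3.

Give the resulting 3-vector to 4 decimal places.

result = (-0.9850, -0.2119, -0.1076)

source (fourbar_fk): coupler pose = R=[0.7832 -0.6217 0.0000; 0.6217 0.7832 0.0000; 0.0000 0.0000 1.0000], t=(0.3839, 0.4740, 0.0000)
after S1 (compose_se3): R=[-0.3933 -0.8671 -0.3055; 0.8865 -0.2696 -0.3761; 0.2438 -0.4188 0.8747], t=(-1.4192, -0.2379, 0.7696)
after S2 (triangulate): (0.4537, -0.6834, 1.2355)
after S3 (kf_track): (-0.9850, -0.2119, -0.1076)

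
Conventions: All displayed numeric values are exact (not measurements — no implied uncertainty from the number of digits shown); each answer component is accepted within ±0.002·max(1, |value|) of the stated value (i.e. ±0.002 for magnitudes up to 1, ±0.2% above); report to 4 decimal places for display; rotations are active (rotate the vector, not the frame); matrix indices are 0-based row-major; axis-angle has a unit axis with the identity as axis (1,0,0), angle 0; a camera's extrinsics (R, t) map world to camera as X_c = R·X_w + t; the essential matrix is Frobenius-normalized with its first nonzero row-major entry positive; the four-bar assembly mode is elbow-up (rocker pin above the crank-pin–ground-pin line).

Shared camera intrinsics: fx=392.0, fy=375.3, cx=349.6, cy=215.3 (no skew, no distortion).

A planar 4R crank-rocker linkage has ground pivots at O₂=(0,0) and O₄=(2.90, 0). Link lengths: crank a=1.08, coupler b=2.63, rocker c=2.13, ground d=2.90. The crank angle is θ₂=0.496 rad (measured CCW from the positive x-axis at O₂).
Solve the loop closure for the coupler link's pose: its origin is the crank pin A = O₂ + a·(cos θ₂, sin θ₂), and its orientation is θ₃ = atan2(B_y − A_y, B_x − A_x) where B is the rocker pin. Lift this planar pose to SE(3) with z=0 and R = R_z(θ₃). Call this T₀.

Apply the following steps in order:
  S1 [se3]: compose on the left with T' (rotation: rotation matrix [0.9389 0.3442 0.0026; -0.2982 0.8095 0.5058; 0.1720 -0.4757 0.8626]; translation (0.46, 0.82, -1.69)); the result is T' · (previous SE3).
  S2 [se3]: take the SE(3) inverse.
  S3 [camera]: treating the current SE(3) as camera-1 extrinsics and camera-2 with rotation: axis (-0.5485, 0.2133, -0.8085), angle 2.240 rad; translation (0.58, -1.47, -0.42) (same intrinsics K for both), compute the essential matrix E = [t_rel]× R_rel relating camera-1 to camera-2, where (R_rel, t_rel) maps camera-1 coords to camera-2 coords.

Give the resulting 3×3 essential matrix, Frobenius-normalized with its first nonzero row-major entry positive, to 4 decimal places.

matrix = [0.3657 -0.5860 0.0429; -0.0684 0.1356 0.1893; -0.0392 -0.0259 -0.6782]

source (fourbar_fk): coupler pose = R=[0.7901 -0.6130 0.0000; 0.6130 0.7901 0.0000; 0.0000 0.0000 1.0000], t=(0.9499, 0.5140, 0.0000)
after S1 (compose_se3): R=[0.9528 -0.3036 0.0026; 0.2606 0.8223 0.5058; -0.1557 -0.4813 0.8626], t=(1.5287, 0.9528, -1.7711)
after S2 (invert_se3): R=[0.9528 0.2606 -0.1557; -0.3036 0.8223 -0.4813; 0.0026 0.5058 0.8626], t=(-1.9807, -1.1718, 1.0419)
after S3 (essential): [0.3657 -0.5860 0.0429; -0.0684 0.1356 0.1893; -0.0392 -0.0259 -0.6782]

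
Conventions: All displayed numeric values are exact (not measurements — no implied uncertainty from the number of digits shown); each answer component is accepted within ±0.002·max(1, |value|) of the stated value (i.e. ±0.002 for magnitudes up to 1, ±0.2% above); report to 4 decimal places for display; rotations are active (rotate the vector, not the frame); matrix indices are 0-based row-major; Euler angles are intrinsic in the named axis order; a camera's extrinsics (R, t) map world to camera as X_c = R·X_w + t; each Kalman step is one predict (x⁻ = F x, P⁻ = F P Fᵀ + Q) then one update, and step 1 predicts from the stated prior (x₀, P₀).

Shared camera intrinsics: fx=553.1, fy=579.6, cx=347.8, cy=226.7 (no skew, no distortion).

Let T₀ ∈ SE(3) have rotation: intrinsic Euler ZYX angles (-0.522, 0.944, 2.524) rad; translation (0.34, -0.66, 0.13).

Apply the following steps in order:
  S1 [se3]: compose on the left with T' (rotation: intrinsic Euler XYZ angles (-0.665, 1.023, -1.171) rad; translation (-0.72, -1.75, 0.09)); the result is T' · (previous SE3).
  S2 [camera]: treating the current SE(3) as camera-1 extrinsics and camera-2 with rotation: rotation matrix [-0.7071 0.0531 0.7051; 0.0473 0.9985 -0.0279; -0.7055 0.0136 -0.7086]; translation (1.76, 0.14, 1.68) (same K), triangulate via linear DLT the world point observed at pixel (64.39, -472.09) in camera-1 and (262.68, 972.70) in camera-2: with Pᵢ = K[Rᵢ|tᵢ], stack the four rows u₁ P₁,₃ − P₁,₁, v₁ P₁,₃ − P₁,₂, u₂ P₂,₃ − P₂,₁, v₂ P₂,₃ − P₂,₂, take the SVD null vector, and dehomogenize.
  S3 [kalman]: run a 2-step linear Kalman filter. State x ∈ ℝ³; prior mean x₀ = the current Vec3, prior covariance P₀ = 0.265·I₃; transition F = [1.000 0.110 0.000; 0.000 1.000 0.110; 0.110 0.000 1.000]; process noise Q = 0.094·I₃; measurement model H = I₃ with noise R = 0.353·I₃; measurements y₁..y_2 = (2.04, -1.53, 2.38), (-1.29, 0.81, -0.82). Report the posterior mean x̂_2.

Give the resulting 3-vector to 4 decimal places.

after S1 (compose_se3): R=[-0.7286 -0.1613 -0.6656; -0.6807 0.2774 0.6780; 0.0753 0.9471 -0.3119], t=(-0.8567, -1.9063, 0.8146)
after S2 (triangulate): (1.6489, 1.6086, -1.2791)
after S3 (kf_track): (0.5115, 0.2916, 0.0437)

result = (0.5115, 0.2916, 0.0437)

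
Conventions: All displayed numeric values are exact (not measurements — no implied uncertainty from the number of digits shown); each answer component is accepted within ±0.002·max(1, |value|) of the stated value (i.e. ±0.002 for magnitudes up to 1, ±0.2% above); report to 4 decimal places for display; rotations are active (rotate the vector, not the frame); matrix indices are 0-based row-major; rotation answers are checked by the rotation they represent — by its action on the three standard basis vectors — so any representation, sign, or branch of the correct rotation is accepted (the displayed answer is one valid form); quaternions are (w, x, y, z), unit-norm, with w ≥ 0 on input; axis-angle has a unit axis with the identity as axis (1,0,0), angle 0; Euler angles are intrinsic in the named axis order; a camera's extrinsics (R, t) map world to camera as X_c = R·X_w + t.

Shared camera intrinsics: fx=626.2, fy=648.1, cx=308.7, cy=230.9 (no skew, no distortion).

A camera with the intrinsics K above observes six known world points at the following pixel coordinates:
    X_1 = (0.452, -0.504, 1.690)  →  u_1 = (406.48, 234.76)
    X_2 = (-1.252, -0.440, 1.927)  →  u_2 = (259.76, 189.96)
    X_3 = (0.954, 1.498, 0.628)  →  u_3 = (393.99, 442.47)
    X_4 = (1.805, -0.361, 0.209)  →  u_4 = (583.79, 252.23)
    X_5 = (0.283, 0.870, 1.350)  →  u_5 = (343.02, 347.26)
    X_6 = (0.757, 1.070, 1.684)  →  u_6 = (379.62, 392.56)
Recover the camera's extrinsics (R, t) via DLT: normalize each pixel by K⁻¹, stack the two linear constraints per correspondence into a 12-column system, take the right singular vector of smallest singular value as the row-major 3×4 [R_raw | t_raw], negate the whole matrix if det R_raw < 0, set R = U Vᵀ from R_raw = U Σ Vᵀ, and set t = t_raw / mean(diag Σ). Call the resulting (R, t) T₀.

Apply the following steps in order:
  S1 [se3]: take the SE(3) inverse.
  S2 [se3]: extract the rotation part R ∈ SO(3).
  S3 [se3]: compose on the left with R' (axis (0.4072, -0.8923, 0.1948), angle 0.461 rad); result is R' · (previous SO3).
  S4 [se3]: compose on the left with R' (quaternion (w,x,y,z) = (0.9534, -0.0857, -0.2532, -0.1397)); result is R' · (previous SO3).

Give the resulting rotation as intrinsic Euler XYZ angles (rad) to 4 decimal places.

rotation (euler_xyz) = (0.3929, -1.0776, -0.1211)

source (pnp_recover): camera pose = R=[0.9182 -0.3951 0.0276; 0.3642 0.8697 0.3331; -0.1556 -0.2958 0.9425], t=(0.3698, -0.2501, 4.9292)
after S1 (invert_se3): R=[0.9182 0.3642 -0.1556; -0.3951 0.8697 -0.2958; 0.0276 0.3331 0.9425], t=(0.5183, 1.8217, -4.5726)
after S2 (rot_of_se3): [0.9182 0.3642 -0.1556; -0.3951 0.8697 -0.2958; 0.0276 0.3331 0.9425]
after S3 (compose_so3): [0.8768 0.0947 -0.4715; -0.3474 0.8026 -0.4849; 0.3325 0.5890 0.7366]
after S4 (compose_so3): [0.4699 0.0572 -0.8808; -0.4464 0.8763 -0.1813; 0.7615 0.4784 0.4373]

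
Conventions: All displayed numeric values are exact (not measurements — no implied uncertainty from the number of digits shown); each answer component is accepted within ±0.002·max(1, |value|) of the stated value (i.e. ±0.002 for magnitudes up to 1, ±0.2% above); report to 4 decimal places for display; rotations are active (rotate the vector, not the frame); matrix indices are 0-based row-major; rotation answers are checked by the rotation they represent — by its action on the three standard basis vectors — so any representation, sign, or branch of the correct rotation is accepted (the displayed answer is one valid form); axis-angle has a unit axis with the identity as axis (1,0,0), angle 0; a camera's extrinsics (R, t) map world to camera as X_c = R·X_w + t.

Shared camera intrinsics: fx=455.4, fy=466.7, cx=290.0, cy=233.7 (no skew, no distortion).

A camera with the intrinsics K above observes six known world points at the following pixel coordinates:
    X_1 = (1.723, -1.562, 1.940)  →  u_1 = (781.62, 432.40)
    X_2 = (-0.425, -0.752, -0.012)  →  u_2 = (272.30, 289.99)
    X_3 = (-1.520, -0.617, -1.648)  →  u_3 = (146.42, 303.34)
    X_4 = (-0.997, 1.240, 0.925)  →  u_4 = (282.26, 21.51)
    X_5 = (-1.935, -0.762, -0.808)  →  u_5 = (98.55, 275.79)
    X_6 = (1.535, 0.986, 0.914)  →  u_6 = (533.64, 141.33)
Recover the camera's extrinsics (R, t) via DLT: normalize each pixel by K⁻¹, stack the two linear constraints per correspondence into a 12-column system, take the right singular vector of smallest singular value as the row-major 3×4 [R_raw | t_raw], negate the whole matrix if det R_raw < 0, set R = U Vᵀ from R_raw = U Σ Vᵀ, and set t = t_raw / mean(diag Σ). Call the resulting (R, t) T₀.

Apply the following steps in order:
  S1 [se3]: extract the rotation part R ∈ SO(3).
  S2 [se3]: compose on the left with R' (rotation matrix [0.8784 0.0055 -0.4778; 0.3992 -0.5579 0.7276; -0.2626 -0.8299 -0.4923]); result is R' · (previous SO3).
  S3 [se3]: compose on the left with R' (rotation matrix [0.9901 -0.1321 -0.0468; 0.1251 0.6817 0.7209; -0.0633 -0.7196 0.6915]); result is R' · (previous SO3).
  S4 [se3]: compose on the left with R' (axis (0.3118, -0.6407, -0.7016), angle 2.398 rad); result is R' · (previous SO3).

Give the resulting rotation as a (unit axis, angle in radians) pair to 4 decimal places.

rotation (axis_angle) = ((0.5152, -0.3539, -0.7806), 1.7677)

source (pnp_recover): camera pose = R=[0.9428 0.1799 0.2805; 0.2949 -0.8423 -0.4512; 0.1551 0.5081 -0.8472], t=(0.3900, -0.0500, 4.2800)
after S1 (rot_of_se3): [0.9428 0.1799 0.2805; 0.2949 -0.8423 -0.4512; 0.1551 0.5081 -0.8472]
after S2 (compose_so3): [0.7557 -0.0894 0.6488; 0.3247 0.9114 -0.2527; -0.5687 0.4016 0.7178]
after S3 (compose_so3): [0.7320 -0.2278 0.6421; -0.0941 0.8997 0.4264; -0.6748 -0.3725 0.6371]
after S4 (compose_so3): [0.1217 0.5475 -0.8279; -0.9835 -0.0459 -0.1749; -0.1338 0.8355 0.5329]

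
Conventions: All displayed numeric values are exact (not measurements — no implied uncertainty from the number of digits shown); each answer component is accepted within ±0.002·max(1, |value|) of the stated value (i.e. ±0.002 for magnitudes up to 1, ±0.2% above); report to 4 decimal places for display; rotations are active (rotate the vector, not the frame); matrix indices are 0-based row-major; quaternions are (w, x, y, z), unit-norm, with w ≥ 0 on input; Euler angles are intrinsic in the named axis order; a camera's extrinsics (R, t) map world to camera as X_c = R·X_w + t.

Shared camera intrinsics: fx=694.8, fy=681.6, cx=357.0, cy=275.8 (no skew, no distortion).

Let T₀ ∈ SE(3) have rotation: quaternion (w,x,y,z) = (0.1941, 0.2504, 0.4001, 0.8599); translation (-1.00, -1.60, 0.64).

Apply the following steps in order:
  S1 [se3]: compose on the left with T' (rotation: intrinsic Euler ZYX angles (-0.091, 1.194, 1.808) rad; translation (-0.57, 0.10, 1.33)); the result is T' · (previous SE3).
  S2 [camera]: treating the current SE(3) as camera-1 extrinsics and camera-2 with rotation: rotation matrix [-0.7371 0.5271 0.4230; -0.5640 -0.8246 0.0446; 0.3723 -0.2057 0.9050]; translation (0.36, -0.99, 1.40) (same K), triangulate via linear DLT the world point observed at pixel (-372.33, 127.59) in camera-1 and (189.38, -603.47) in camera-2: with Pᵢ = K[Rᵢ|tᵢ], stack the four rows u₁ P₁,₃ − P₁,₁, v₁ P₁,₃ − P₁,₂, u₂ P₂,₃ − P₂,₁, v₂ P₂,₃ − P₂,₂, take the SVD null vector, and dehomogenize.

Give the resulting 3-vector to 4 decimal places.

result = (1.2499, 0.4626, -0.1709)

after S1 (compose_se3): R=[0.0924 -0.8203 0.5644; -0.4032 -0.5491 -0.7320; 0.9104 -0.1600 -0.3815], t=(-2.5382, 0.0325, 1.6323)
after S2 (triangulate): (1.2499, 0.4626, -0.1709)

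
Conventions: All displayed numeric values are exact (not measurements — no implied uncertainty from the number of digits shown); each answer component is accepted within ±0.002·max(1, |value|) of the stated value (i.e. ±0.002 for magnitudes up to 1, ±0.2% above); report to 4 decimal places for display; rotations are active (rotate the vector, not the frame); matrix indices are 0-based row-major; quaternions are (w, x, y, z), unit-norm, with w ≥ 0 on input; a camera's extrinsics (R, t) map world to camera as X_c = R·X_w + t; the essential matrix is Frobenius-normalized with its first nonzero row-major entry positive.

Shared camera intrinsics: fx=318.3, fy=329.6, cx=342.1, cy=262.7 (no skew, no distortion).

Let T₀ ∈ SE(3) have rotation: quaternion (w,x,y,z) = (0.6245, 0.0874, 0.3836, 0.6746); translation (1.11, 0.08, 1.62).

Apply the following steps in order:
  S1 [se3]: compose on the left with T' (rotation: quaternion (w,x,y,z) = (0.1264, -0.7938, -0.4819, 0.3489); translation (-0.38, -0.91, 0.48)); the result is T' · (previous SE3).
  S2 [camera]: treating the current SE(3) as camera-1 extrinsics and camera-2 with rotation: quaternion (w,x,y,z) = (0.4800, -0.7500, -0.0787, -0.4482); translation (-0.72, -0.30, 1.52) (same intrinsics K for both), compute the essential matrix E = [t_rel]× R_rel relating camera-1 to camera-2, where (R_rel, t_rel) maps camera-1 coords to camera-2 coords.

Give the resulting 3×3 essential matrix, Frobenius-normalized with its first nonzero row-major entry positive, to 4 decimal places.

matrix = [0.2115 0.4565 -0.3560; -0.4200 0.3656 0.3961; -0.0051 0.3814 -0.0874]

after S1 (compose_se3): R=[0.8001 -0.5997 -0.0156; -0.5838 -0.7842 0.2102; -0.1383 -0.1590 -0.9775], t=(-1.0962, -0.2229, -1.2164)
after S2 (essential): [0.2115 0.4565 -0.3560; -0.4200 0.3656 0.3961; -0.0051 0.3814 -0.0874]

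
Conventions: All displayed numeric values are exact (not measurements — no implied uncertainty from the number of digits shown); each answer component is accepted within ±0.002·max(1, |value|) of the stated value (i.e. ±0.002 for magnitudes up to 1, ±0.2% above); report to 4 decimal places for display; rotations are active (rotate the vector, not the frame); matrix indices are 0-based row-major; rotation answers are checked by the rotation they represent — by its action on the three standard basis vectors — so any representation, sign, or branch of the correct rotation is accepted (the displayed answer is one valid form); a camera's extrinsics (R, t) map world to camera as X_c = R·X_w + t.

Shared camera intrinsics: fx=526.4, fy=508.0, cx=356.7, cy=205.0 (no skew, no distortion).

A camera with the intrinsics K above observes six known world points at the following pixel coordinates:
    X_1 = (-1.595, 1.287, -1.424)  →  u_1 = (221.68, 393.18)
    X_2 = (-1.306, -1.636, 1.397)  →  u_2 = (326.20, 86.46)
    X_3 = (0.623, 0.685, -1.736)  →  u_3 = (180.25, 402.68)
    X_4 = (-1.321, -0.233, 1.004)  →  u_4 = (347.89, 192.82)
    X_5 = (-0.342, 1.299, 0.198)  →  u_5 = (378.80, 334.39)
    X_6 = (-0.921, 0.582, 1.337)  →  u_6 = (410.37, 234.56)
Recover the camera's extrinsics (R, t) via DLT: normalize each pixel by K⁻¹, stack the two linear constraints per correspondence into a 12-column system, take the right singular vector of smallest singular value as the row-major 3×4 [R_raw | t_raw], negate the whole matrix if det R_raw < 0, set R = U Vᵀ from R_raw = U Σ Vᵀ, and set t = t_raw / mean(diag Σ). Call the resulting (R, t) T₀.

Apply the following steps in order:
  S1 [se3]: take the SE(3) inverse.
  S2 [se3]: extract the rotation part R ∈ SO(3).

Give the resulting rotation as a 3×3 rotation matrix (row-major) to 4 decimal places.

rotation (matrix) = ((0.3500, -0.1460, -0.9253), (0.4368, 0.8993, 0.0233), (0.8287, -0.4123, 0.3785))

source (pnp_recover): camera pose = R=[0.3500 0.4368 0.8287; -0.1460 0.8993 -0.4123; -0.9253 0.0233 0.3785], t=(-0.3799, 0.2698, 5.0991)
after S1 (invert_se3): R=[0.3500 -0.1460 -0.9253; 0.4368 0.8993 0.0233; 0.8287 -0.4123 0.3785], t=(4.8905, -0.1958, -1.5041)
after S2 (rot_of_se3): [0.3500 -0.1460 -0.9253; 0.4368 0.8993 0.0233; 0.8287 -0.4123 0.3785]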